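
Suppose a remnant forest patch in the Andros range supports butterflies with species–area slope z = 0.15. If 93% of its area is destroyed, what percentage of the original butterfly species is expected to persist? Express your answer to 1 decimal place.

S_new/S_old = (A_new/A_old)^z = 0.07^0.15
= exp(0.15 × ln 0.07) = exp(0.15 × -2.6593) = exp(-0.3989) ≈ 0.6711

67.1%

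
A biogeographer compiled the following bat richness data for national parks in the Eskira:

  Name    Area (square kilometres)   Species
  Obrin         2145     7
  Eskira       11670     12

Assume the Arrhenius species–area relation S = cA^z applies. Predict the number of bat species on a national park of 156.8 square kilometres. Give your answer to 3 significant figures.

z = ln(12/7) / ln(11670/2145) = 0.5390 / 1.6939 = 0.3182
c = 7 / 2145^0.3182 = 7 / 11.48 = 0.6096
S₃ = 0.6096 × 156.8^0.3182 = 0.6096 × 4.995 ≈ 3.045

3.05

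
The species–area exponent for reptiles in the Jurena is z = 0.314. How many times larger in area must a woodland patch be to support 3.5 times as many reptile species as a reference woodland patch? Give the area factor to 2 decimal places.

(A₂/A₁)^0.314 = 3.5, so A₂/A₁ = 3.5^(1/0.314) = 3.5^3.185
ln(A₂/A₁) = ln 3.5 / 0.314 = 1.2528 / 0.314 = 3.9897
A₂/A₁ = e^3.9897 ≈ 54.04

54.04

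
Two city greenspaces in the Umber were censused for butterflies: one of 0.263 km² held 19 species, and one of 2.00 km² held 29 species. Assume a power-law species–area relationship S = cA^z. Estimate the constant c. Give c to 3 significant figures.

25.1

z = ln(S₂/S₁) / ln(A₂/A₁) = ln(29/19) / ln(2/0.263) = 0.4229 / 2.0287 = 0.2084
c = S₁ / A₁^z = 19 / 0.263^0.2084 = 19 / 0.757 = 25.1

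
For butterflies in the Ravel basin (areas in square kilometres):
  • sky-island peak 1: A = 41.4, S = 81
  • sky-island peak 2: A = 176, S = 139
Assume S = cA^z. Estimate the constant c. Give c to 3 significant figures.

z = ln(S₂/S₁) / ln(A₂/A₁) = ln(139/81) / ln(176/41.4) = 0.5400 / 1.4472 = 0.3732
c = S₁ / A₁^z = 81 / 41.4^0.3732 = 81 / 4.012 = 20.19

20.2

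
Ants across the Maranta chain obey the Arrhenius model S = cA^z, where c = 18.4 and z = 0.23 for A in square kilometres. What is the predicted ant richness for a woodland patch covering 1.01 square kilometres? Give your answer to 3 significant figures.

18.4

S = 18.4 × 1.01^0.23
ln S = ln 18.4 + 0.23 × ln 1.01 = 2.9124 + 0.23 × 0.0100 = 2.9146
S = e^2.9146 ≈ 18.44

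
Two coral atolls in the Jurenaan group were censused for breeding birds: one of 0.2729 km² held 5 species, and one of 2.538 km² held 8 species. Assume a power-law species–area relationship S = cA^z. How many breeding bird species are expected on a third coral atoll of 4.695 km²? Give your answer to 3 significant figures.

z = ln(8/5) / ln(2.538/0.2729) = 0.4700 / 2.2300 = 0.2108
c = 5 / 0.2729^0.2108 = 5 / 0.7606 = 6.574
S₃ = 6.574 × 4.695^0.2108 = 6.574 × 1.385 ≈ 9.107

9.11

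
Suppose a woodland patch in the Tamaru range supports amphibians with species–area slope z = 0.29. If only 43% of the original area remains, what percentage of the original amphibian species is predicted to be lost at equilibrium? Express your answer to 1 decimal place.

21.7%

S_new/S_old = (A_new/A_old)^z = 0.43^0.29
= exp(0.29 × ln 0.43) = exp(0.29 × -0.8440) = exp(-0.2448) ≈ 0.7829
Fraction lost = 1 − 0.7829 = 0.2171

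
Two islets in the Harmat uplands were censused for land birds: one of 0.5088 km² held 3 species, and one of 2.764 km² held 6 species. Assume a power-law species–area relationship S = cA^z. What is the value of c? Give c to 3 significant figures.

z = ln(S₂/S₁) / ln(A₂/A₁) = ln(6/3) / ln(2.764/0.5088) = 0.6931 / 1.6924 = 0.4096
c = S₁ / A₁^z = 3 / 0.5088^0.4096 = 3 / 0.7582 = 3.956

3.96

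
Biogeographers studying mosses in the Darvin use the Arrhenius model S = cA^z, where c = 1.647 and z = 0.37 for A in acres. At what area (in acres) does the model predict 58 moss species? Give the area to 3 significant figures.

58 = 1.647 × A^0.37  ⇒  A^0.37 = 58/1.647 = 35.22
ln A = ln(35.22) / 0.37 = 3.5615 / 0.37 = 9.6256
A = e^9.6256 ≈ 15148 acres

15100 acres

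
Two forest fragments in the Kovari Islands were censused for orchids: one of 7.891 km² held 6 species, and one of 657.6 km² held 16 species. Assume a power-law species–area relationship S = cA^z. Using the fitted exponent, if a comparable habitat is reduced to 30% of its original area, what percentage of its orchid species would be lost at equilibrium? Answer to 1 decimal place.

23.4%

z = ln(16/6) / ln(657.6/7.891) = 0.9808 / 4.4229 = 0.2218
S_new/S_old = (A_new/A_old)^z = 0.3^0.2218 = exp(0.2218 × -1.2040) = 0.7657
Fraction lost = 1 − 0.7657 = 0.2343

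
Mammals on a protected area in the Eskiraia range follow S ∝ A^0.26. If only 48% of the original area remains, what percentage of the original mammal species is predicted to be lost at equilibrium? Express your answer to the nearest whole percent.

17%

S_new/S_old = (A_new/A_old)^z = 0.48^0.26
= exp(0.26 × ln 0.48) = exp(0.26 × -0.7340) = exp(-0.1908) ≈ 0.8263
Fraction lost = 1 − 0.8263 = 0.1737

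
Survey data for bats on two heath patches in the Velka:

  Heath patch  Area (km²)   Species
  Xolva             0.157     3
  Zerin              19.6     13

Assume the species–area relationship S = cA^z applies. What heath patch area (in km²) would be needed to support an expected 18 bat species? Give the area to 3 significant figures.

z = ln(13/3) / ln(19.6/0.157) = 1.4663 / 4.8270 = 0.3038
c = 3 / 0.157^0.3038 = 3 / 0.5698 = 5.265
A = (18/5.265)^(1/0.3038) ⇒ ln A = ln(3.419)/0.3038 = 4.0468
A = e^4.0468 ≈ 57.21 km²

57.2 km²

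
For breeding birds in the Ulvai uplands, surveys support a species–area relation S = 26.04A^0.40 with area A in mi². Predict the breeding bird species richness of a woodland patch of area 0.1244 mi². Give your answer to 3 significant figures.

11.3

S = 26.04 × 0.1244^0.4 = 26.04 × 0.4344 ≈ 11.31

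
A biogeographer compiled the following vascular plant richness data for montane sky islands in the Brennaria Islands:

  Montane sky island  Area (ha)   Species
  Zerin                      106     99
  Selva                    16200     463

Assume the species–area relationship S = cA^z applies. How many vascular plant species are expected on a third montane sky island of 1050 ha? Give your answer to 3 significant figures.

z = ln(463/99) / ln(16200/106) = 1.5426 / 5.0293 = 0.3067
c = 99 / 106^0.3067 = 99 / 4.18 = 23.68
S₃ = 23.68 × 1050^0.3067 = 23.68 × 8.446 ≈ 200

200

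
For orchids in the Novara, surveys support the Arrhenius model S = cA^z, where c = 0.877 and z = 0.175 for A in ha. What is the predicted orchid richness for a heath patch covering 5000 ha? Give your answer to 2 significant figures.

3.9

S = 0.877 × 5000^0.175
ln S = ln 0.877 + 0.175 × ln 5000 = -0.1312 + 0.175 × 8.5172 = 1.3593
S = e^1.3593 ≈ 3.893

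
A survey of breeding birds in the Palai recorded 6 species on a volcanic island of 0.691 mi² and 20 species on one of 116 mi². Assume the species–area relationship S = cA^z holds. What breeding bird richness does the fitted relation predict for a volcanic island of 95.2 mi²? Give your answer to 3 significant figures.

19.1

z = ln(20/6) / ln(116/0.691) = 1.2040 / 5.1232 = 0.2350
c = 6 / 0.691^0.2350 = 6 / 0.9168 = 6.544
S₃ = 6.544 × 95.2^0.2350 = 6.544 × 2.917 ≈ 19.09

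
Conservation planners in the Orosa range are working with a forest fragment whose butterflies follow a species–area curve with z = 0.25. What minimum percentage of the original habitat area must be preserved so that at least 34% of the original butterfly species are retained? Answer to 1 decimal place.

Need (A_new/A_old)^0.25 = 0.34, so A_new/A_old = 0.34^(1/0.25) = 0.34^4
ln(A_new/A_old) = ln 0.34 / 0.25 = -1.0788 / 0.25 = -4.3152
A_new/A_old = e^-4.3152 ≈ 0.01336

1.3%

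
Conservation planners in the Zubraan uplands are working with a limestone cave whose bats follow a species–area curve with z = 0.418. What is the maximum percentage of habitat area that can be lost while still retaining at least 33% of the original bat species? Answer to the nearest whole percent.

93%

Need (A_new/A_old)^0.418 = 0.33, so A_new/A_old = 0.33^(1/0.418) = 0.33^2.392
ln(A_new/A_old) = ln 0.33 / 0.418 = -1.1087 / 0.418 = -2.6523
A_new/A_old = e^-2.6523 ≈ 0.07049
Fraction that can be lost = 1 − 0.07049 = 0.9295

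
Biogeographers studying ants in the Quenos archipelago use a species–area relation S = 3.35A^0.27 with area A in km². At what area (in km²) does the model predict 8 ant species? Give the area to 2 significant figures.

8 = 3.35 × A^0.27  ⇒  A^0.27 = 8/3.35 = 2.388
ln A = ln(2.388) / 0.27 = 0.8705 / 0.27 = 3.2240
A = e^3.2240 ≈ 25.13 km²

25 km²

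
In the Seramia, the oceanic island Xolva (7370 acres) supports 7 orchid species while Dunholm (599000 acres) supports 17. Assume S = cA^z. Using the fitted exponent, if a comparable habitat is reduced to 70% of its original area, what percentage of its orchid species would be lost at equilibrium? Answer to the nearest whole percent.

7%

z = ln(17/7) / ln(599000/7370) = 0.8873 / 4.3978 = 0.2018
S_new/S_old = (A_new/A_old)^z = 0.7^0.2018 = exp(0.2018 × -0.3567) = 0.9306
Fraction lost = 1 − 0.9306 = 0.06943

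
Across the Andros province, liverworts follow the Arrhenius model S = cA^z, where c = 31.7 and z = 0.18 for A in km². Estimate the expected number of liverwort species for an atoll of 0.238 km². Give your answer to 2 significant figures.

24

S = 31.7 × 0.238^0.18
ln S = ln 31.7 + 0.18 × ln 0.238 = 3.4563 + 0.18 × -1.4355 = 3.1979
S = e^3.1979 ≈ 24.48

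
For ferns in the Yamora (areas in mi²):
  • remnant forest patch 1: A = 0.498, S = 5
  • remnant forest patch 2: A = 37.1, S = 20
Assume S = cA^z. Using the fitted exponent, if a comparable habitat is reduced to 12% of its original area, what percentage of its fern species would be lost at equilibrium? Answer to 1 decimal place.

z = ln(20/5) / ln(37.1/0.498) = 1.3863 / 4.3108 = 0.3216
S_new/S_old = (A_new/A_old)^z = 0.12^0.3216 = exp(0.3216 × -2.1203) = 0.5057
Fraction lost = 1 − 0.5057 = 0.4943

49.4%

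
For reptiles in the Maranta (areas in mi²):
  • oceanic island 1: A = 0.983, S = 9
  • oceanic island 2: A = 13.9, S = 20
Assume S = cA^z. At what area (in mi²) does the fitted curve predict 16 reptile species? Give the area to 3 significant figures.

6.63 mi²

z = ln(20/9) / ln(13.9/0.983) = 0.7985 / 2.6490 = 0.3014
c = 9 / 0.983^0.3014 = 9 / 0.9948 = 9.047
A = (16/9.047)^(1/0.3014) ⇒ ln A = ln(1.769)/0.3014 = 1.8916
A = e^1.8916 ≈ 6.63 mi²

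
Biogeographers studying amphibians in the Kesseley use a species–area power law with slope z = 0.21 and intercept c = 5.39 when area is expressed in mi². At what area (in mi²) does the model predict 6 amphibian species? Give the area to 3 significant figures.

6 = 5.39 × A^0.21  ⇒  A^0.21 = 6/5.39 = 1.113
ln A = ln(1.113) / 0.21 = 0.1072 / 0.21 = 0.5105
A = e^0.5105 ≈ 1.666 mi²

1.67 mi²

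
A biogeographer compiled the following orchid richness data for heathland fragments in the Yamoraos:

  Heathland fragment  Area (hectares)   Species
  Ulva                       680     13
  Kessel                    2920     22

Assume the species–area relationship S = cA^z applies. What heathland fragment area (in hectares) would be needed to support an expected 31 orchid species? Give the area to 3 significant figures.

7550 hectares

z = ln(22/13) / ln(2920/680) = 0.5261 / 1.4572 = 0.3610
c = 13 / 680^0.3610 = 13 / 10.53 = 1.234
A = (31/1.234)^(1/0.3610) ⇒ ln A = ln(25.12)/0.3610 = 8.9293
A = e^8.9293 ≈ 7550 hectares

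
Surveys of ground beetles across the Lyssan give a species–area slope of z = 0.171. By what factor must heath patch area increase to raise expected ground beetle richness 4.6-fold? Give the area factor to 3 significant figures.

7510

(A₂/A₁)^0.171 = 4.6, so A₂/A₁ = 4.6^(1/0.171) = 4.6^5.848
ln(A₂/A₁) = ln 4.6 / 0.171 = 1.5261 / 0.171 = 8.9243
A₂/A₁ = e^8.9243 ≈ 7512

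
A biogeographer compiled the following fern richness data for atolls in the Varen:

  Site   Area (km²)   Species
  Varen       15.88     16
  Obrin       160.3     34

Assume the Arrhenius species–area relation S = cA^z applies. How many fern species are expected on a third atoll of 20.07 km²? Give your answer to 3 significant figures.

17.3

z = ln(34/16) / ln(160.3/15.88) = 0.7538 / 2.3120 = 0.3260
c = 16 / 15.88^0.3260 = 16 / 2.463 = 6.495
S₃ = 6.495 × 20.07^0.3260 = 6.495 × 2.659 ≈ 17.27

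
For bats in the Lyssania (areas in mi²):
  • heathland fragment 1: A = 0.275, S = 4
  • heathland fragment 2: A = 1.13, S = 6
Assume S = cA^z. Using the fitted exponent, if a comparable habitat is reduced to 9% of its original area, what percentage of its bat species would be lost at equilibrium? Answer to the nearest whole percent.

50%

z = ln(6/4) / ln(1.13/0.275) = 0.4055 / 1.4132 = 0.2869
S_new/S_old = (A_new/A_old)^z = 0.09^0.2869 = exp(0.2869 × -2.4079) = 0.5011
Fraction lost = 1 − 0.5011 = 0.4989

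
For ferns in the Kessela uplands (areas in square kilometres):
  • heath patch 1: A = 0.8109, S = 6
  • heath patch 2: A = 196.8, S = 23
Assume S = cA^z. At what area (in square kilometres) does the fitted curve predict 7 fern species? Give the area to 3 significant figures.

z = ln(23/6) / ln(196.8/0.8109) = 1.3437 / 5.4918 = 0.2447
c = 6 / 0.8109^0.2447 = 6 / 0.95 = 6.316
A = (7/6.316)^(1/0.2447) ⇒ ln A = ln(1.108)/0.2447 = 0.4204
A = e^0.4204 ≈ 1.523 square kilometres

1.52 square kilometres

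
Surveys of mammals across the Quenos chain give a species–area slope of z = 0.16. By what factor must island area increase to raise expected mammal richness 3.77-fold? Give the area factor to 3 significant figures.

4000

(A₂/A₁)^0.16 = 3.77, so A₂/A₁ = 3.77^(1/0.16) = 3.77^6.25
ln(A₂/A₁) = ln 3.77 / 0.16 = 1.3271 / 0.16 = 8.2942
A₂/A₁ = e^8.2942 ≈ 4001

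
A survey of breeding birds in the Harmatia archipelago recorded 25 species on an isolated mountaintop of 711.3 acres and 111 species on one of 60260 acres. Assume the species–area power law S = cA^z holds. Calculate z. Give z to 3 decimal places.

0.336

Taking logs: ln S = ln c + z ln A, so z = (ln S₂ − ln S₁)/(ln A₂ − ln A₁).
z = ln(111/25) / ln(60260/711.3) = ln(4.44) / ln(84.72) = 1.4907 / 4.4393 = 0.3358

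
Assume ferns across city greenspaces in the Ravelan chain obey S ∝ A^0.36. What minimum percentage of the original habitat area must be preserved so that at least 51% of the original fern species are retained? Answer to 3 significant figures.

15.4%

Need (A_new/A_old)^0.36 = 0.51, so A_new/A_old = 0.51^(1/0.36) = 0.51^2.778
ln(A_new/A_old) = ln 0.51 / 0.36 = -0.6733 / 0.36 = -1.8704
A_new/A_old = e^-1.8704 ≈ 0.1541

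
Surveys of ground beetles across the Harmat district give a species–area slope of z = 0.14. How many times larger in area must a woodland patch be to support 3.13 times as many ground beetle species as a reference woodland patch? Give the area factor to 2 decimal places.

3464.20

(A₂/A₁)^0.14 = 3.13, so A₂/A₁ = 3.13^(1/0.14) = 3.13^7.143
ln(A₂/A₁) = ln 3.13 / 0.14 = 1.1410 / 0.14 = 8.1502
A₂/A₁ = e^8.1502 ≈ 3464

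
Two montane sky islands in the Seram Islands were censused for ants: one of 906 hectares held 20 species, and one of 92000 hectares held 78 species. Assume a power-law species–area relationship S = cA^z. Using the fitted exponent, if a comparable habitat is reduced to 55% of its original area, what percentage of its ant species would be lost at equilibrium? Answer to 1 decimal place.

z = ln(78/20) / ln(92000/906) = 1.3610 / 4.6205 = 0.2946
S_new/S_old = (A_new/A_old)^z = 0.55^0.2946 = exp(0.2946 × -0.5978) = 0.8385
Fraction lost = 1 − 0.8385 = 0.1615

16.1%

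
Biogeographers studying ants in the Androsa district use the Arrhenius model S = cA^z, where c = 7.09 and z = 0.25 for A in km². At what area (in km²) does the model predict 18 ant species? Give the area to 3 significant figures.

18 = 7.09 × A^0.25  ⇒  A^0.25 = 18/7.09 = 2.539
ln A = ln(2.539) / 0.25 = 0.9317 / 0.25 = 3.7267
A = e^3.7267 ≈ 41.54 km²

41.5 km²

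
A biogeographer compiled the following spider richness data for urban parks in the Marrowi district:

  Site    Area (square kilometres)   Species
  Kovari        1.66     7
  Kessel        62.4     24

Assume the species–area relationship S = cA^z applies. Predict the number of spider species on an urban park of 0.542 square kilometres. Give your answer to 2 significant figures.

z = ln(24/7) / ln(62.4/1.66) = 1.2321 / 3.6267 = 0.3397
c = 7 / 1.66^0.3397 = 7 / 1.188 = 5.893
S₃ = 5.893 × 0.542^0.3397 = 5.893 × 0.8121 ≈ 4.786

4.8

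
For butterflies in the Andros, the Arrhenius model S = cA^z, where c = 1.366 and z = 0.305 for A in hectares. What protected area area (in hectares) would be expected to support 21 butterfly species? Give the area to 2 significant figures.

21 = 1.366 × A^0.305  ⇒  A^0.305 = 21/1.366 = 15.37
ln A = ln(15.37) / 0.305 = 2.7326 / 0.305 = 8.9595
A = e^8.9595 ≈ 7781 hectares

7800 hectares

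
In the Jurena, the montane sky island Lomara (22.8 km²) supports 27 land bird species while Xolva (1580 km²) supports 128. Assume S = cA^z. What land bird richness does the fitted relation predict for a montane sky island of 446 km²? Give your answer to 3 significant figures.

80.4

z = ln(128/27) / ln(1580/22.8) = 1.5562 / 4.2384 = 0.3672
c = 27 / 22.8^0.3672 = 27 / 3.152 = 8.566
S₃ = 8.566 × 446^0.3672 = 8.566 × 9.392 ≈ 80.45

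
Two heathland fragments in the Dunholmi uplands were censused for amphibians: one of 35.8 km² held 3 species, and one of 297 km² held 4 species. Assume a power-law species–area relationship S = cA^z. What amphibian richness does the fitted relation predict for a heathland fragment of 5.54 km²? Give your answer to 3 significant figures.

2.33

z = ln(4/3) / ln(297/35.8) = 0.2877 / 2.1158 = 0.1360
c = 3 / 35.8^0.1360 = 3 / 1.627 = 1.844
S₃ = 1.844 × 5.54^0.1360 = 1.844 × 1.262 ≈ 2.328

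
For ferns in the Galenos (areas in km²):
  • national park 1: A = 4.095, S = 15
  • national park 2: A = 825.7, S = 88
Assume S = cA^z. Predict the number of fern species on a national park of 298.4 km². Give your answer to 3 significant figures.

62.7

z = ln(88/15) / ln(825.7/4.095) = 1.7693 / 5.3065 = 0.3334
c = 15 / 4.095^0.3334 = 15 / 1.6 = 9.375
S₃ = 9.375 × 298.4^0.3334 = 9.375 × 6.686 ≈ 62.68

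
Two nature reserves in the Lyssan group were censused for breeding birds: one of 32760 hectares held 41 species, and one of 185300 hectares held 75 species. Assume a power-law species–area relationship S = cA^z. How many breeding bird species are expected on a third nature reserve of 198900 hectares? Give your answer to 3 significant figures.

76.9

z = ln(75/41) / ln(185300/32760) = 0.6039 / 1.7328 = 0.3485
c = 41 / 32760^0.3485 = 41 / 37.47 = 1.094
S₃ = 1.094 × 198900^0.3485 = 1.094 × 70.26 ≈ 76.87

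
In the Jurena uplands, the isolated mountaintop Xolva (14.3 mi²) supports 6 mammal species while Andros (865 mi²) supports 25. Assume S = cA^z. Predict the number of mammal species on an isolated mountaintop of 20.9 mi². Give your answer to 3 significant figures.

6.85

z = ln(25/6) / ln(865/14.3) = 1.4271 / 4.1025 = 0.3479
c = 6 / 14.3^0.3479 = 6 / 2.523 = 2.378
S₃ = 2.378 × 20.9^0.3479 = 2.378 × 2.879 ≈ 6.847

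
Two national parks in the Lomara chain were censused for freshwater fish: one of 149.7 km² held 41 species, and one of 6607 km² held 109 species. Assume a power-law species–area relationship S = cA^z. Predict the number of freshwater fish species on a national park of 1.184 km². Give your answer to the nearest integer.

z = ln(109/41) / ln(6607/149.7) = 0.9778 / 3.7873 = 0.2582
c = 41 / 149.7^0.2582 = 41 / 3.644 = 11.25
S₃ = 11.25 × 1.184^0.2582 = 11.25 × 1.045 ≈ 11.75

12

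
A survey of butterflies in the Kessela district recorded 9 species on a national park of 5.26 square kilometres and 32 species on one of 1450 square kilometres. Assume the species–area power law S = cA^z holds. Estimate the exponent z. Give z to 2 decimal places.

0.23

Taking logs: ln S = ln c + z ln A, so z = (ln S₂ − ln S₁)/(ln A₂ − ln A₁).
z = ln(32/9) / ln(1450/5.26) = ln(3.556) / ln(275.7) = 1.2685 / 5.6192 = 0.2257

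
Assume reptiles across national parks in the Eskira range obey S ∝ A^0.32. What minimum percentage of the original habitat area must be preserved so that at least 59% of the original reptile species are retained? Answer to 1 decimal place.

19.2%

Need (A_new/A_old)^0.32 = 0.59, so A_new/A_old = 0.59^(1/0.32) = 0.59^3.125
ln(A_new/A_old) = ln 0.59 / 0.32 = -0.5276 / 0.32 = -1.6489
A_new/A_old = e^-1.6489 ≈ 0.1923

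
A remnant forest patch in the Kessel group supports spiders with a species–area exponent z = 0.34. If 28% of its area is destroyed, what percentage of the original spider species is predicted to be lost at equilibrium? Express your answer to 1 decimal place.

10.6%

S_new/S_old = (A_new/A_old)^z = 0.72^0.34
= exp(0.34 × ln 0.72) = exp(0.34 × -0.3285) = exp(-0.1117) ≈ 0.8943
Fraction lost = 1 − 0.8943 = 0.1057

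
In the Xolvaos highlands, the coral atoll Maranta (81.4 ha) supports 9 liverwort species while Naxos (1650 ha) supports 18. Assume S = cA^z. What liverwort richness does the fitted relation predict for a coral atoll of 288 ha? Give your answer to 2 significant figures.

z = ln(18/9) / ln(1650/81.4) = 0.6931 / 3.0092 = 0.2303
c = 9 / 81.4^0.2303 = 9 / 2.755 = 3.267
S₃ = 3.267 × 288^0.2303 = 3.267 × 3.686 ≈ 12.04

12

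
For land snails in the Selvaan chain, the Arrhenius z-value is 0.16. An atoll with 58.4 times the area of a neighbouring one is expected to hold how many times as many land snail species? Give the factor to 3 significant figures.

1.92

S₂/S₁ = (A₂/A₁)^z = 58.4^0.16
ln(S₂/S₁) = 0.16 × ln 58.4 = 0.16 × 4.0673 = 0.6508
S₂/S₁ = e^0.6508 ≈ 1.917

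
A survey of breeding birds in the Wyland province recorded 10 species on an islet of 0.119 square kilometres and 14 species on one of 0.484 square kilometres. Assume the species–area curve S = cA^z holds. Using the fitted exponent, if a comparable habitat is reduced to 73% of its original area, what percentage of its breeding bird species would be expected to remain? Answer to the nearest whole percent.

z = ln(14/10) / ln(0.484/0.119) = 0.3365 / 1.4030 = 0.2398
S_new/S_old = (A_new/A_old)^z = 0.73^0.2398 = exp(0.2398 × -0.3147) = 0.9273

93%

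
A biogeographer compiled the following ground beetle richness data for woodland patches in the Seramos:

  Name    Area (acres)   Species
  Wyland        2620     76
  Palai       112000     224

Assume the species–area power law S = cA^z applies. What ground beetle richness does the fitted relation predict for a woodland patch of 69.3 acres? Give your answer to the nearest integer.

z = ln(224/76) / ln(112000/2620) = 1.0809 / 3.7553 = 0.2878
c = 76 / 2620^0.2878 = 76 / 9.636 = 7.887
S₃ = 7.887 × 69.3^0.2878 = 7.887 × 3.387 ≈ 26.71

27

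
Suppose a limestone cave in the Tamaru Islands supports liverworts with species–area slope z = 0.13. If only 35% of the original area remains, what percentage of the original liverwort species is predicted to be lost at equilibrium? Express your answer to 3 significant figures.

12.8%

S_new/S_old = (A_new/A_old)^z = 0.35^0.13
= exp(0.13 × ln 0.35) = exp(0.13 × -1.0498) = exp(-0.1365) ≈ 0.8724
Fraction lost = 1 − 0.8724 = 0.1276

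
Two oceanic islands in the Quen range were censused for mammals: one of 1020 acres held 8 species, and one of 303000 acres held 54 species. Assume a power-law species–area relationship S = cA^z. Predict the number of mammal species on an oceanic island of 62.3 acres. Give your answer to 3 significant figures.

z = ln(54/8) / ln(303000/1020) = 1.9095 / 5.6939 = 0.3354
c = 8 / 1020^0.3354 = 8 / 10.21 = 0.7836
S₃ = 0.7836 × 62.3^0.3354 = 0.7836 × 3.998 ≈ 3.133

3.13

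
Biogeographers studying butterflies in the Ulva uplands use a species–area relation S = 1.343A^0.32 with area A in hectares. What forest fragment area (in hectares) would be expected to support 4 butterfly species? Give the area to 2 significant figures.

30 hectares

4 = 1.343 × A^0.32  ⇒  A^0.32 = 4/1.343 = 2.978
ln A = ln(2.978) / 0.32 = 1.0914 / 0.32 = 3.4106
A = e^3.4106 ≈ 30.28 hectares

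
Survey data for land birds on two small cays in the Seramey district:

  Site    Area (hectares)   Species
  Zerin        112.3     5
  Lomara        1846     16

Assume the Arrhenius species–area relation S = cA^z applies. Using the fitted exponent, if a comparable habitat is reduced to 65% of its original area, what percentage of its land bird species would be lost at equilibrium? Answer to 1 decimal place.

16.4%

z = ln(16/5) / ln(1846/112.3) = 1.1632 / 2.7996 = 0.4155
S_new/S_old = (A_new/A_old)^z = 0.65^0.4155 = exp(0.4155 × -0.4308) = 0.8361
Fraction lost = 1 − 0.8361 = 0.1639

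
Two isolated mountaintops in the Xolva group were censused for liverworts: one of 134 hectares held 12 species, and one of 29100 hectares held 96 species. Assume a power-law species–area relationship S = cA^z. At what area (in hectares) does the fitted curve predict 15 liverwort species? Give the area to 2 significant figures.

z = ln(96/12) / ln(29100/134) = 2.0794 / 5.3807 = 0.3865
c = 12 / 134^0.3865 = 12 / 6.638 = 1.808
A = (15/1.808)^(1/0.3865) ⇒ ln A = ln(8.298)/0.3865 = 5.4752
A = e^5.4752 ≈ 238.7 hectares

240 hectares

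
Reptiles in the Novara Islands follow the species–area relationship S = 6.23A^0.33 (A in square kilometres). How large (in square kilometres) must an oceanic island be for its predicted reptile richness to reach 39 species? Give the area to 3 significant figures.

259 square kilometres

39 = 6.23 × A^0.33  ⇒  A^0.33 = 39/6.23 = 6.26
ln A = ln(6.26) / 0.33 = 1.8342 / 0.33 = 5.5581
A = e^5.5581 ≈ 259.3 square kilometres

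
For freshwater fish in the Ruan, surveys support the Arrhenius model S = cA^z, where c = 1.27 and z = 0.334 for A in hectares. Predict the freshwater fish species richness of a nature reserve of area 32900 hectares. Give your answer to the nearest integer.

41 species

S = 1.27 × 32900^0.334
ln S = ln 1.27 + 0.334 × ln 32900 = 0.2390 + 0.334 × 10.4012 = 3.7130
S = e^3.7130 ≈ 40.98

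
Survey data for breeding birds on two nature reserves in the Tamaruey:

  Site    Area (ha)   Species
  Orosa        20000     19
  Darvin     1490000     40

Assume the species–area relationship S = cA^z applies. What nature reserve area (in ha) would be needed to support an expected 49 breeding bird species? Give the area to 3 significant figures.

4830000 ha

z = ln(40/19) / ln(1490000/20000) = 0.7444 / 4.3108 = 0.1727
c = 19 / 20000^0.1727 = 19 / 5.53 = 3.436
A = (49/3.436)^(1/0.1727) ⇒ ln A = ln(14.26)/0.1727 = 15.3894
A = e^15.3894 ≈ 4825609 ha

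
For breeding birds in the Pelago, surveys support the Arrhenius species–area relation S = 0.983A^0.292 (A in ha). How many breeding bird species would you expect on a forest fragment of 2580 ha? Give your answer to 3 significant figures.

9.74

S = 0.983 × 2580^0.292
ln S = ln 0.983 + 0.292 × ln 2580 = -0.0171 + 0.292 × 7.8555 = 2.2767
S = e^2.2767 ≈ 9.744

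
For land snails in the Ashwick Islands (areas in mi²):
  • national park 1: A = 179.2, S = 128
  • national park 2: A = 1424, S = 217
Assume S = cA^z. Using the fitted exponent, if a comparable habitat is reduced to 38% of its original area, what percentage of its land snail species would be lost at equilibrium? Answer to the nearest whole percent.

z = ln(217/128) / ln(1424/179.2) = 0.5279 / 2.0727 = 0.2547
S_new/S_old = (A_new/A_old)^z = 0.38^0.2547 = exp(0.2547 × -0.9676) = 0.7816
Fraction lost = 1 − 0.7816 = 0.2184

22%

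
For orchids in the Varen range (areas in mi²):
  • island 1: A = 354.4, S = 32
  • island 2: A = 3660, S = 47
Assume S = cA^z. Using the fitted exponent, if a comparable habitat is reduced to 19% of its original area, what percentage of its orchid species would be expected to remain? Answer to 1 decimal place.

z = ln(47/32) / ln(3660/354.4) = 0.3844 / 2.3348 = 0.1646
S_new/S_old = (A_new/A_old)^z = 0.19^0.1646 = exp(0.1646 × -1.6607) = 0.7608

76.1%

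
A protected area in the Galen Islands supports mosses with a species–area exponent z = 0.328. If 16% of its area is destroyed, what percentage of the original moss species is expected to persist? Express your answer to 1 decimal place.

94.4%

S_new/S_old = (A_new/A_old)^z = 0.84^0.328
= exp(0.328 × ln 0.84) = exp(0.328 × -0.1744) = exp(-0.0572) ≈ 0.9444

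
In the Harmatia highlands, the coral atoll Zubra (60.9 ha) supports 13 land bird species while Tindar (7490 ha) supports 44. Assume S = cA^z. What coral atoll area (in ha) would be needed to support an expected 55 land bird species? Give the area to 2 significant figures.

18000 ha

z = ln(44/13) / ln(7490/60.9) = 1.2192 / 4.8121 = 0.2534
c = 13 / 60.9^0.2534 = 13 / 2.832 = 4.59
A = (55/4.59)^(1/0.2534) ⇒ ln A = ln(11.98)/0.2534 = 9.8020
A = e^9.8020 ≈ 18070 ha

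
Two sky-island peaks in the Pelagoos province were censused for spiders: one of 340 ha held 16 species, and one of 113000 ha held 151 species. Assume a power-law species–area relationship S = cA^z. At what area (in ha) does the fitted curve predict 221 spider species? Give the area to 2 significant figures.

300000 ha

z = ln(151/16) / ln(113000/340) = 2.2447 / 5.8062 = 0.3866
c = 16 / 340^0.3866 = 16 / 9.521 = 1.681
A = (221/1.681)^(1/0.3866) ⇒ ln A = ln(131.5)/0.3866 = 12.6203
A = e^12.6203 ≈ 302655 ha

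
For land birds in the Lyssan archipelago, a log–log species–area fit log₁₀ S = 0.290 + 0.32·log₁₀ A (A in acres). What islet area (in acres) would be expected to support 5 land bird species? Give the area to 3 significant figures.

5 = 1.95 × A^0.32  ⇒  A^0.32 = 5/1.95 = 2.564
ln A = ln(2.564) / 0.32 = 0.9417 / 0.32 = 2.9428
A = e^2.9428 ≈ 18.97 acres

19.0 acres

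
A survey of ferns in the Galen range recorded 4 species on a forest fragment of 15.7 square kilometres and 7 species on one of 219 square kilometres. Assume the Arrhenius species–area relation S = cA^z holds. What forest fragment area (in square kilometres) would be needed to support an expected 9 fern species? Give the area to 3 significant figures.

z = ln(7/4) / ln(219/15.7) = 0.5596 / 2.6354 = 0.2123
c = 4 / 15.7^0.2123 = 4 / 1.794 = 2.229
A = (9/2.229)^(1/0.2123) ⇒ ln A = ln(4.038)/0.2123 = 6.5726
A = e^6.5726 ≈ 715.2 square kilometres

715 square kilometres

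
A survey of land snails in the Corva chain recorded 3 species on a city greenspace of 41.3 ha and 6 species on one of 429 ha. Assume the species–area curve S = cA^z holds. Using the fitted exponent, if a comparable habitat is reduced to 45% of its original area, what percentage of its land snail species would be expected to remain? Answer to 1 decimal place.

78.9%

z = ln(6/3) / ln(429/41.3) = 0.6931 / 2.3406 = 0.2961
S_new/S_old = (A_new/A_old)^z = 0.45^0.2961 = exp(0.2961 × -0.7985) = 0.7894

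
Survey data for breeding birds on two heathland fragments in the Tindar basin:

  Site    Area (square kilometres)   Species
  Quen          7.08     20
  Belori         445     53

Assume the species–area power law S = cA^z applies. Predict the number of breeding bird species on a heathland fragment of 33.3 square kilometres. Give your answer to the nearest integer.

z = ln(53/20) / ln(445/7.08) = 0.9746 / 4.1408 = 0.2354
c = 20 / 7.08^0.2354 = 20 / 1.585 = 12.62
S₃ = 12.62 × 33.3^0.2354 = 12.62 × 2.282 ≈ 28.79

29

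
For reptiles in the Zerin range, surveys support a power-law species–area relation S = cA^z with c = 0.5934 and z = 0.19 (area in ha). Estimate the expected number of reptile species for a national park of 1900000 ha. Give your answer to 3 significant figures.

9.25

S = 0.5934 × 1900000^0.19
ln S = ln 0.5934 + 0.19 × ln 1900000 = -0.5219 + 0.19 × 14.4574 = 2.2250
S = e^2.2250 ≈ 9.254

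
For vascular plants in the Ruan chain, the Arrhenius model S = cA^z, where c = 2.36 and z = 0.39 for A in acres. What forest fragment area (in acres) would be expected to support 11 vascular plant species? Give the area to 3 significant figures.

11 = 2.36 × A^0.39  ⇒  A^0.39 = 11/2.36 = 4.661
ln A = ln(4.661) / 0.39 = 1.5392 / 0.39 = 3.9468
A = e^3.9468 ≈ 51.77 acres

51.8 acres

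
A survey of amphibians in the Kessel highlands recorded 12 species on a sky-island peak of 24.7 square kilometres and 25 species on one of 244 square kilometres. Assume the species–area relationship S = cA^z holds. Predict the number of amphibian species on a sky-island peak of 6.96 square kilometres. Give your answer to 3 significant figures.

8.00

z = ln(25/12) / ln(244/24.7) = 0.7340 / 2.2904 = 0.3205
c = 12 / 24.7^0.3205 = 12 / 2.794 = 4.294
S₃ = 4.294 × 6.96^0.3205 = 4.294 × 1.862 ≈ 7.997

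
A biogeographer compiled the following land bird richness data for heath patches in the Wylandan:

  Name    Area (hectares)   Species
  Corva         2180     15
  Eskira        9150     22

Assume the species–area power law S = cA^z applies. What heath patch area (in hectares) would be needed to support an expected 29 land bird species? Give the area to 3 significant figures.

25700 hectares

z = ln(22/15) / ln(9150/2180) = 0.3830 / 1.4344 = 0.2670
c = 15 / 2180^0.2670 = 15 / 7.787 = 1.926
A = (29/1.926)^(1/0.2670) ⇒ ln A = ln(15.05)/0.2670 = 10.1562
A = e^10.1562 ≈ 25749 hectares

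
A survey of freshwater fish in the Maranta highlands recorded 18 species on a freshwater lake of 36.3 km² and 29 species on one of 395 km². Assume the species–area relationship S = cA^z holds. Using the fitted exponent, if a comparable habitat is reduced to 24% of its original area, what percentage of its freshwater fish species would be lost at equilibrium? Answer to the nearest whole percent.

z = ln(29/18) / ln(395/36.3) = 0.4769 / 2.3871 = 0.1998
S_new/S_old = (A_new/A_old)^z = 0.24^0.1998 = exp(0.1998 × -1.4271) = 0.7519
Fraction lost = 1 − 0.7519 = 0.2481

25%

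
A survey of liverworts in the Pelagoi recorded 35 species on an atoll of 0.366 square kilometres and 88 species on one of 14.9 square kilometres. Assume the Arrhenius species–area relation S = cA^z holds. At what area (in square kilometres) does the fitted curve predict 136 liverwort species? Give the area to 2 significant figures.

86 square kilometres

z = ln(88/35) / ln(14.9/0.366) = 0.9220 / 3.7065 = 0.2488
c = 35 / 0.366^0.2488 = 35 / 0.7788 = 44.94
A = (136/44.94)^(1/0.2488) ⇒ ln A = ln(3.026)/0.2488 = 4.4514
A = e^4.4514 ≈ 85.75 square kilometres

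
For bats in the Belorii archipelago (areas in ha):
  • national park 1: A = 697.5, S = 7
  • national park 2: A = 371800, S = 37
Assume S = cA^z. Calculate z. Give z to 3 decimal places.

Taking logs: ln S = ln c + z ln A, so z = (ln S₂ − ln S₁)/(ln A₂ − ln A₁).
z = ln(37/7) / ln(371800/697.5) = ln(5.286) / ln(533) = 1.6650 / 6.2786 = 0.2652

0.265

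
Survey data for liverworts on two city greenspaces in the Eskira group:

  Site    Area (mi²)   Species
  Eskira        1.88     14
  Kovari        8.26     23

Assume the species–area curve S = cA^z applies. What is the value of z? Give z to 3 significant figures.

Taking logs: ln S = ln c + z ln A, so z = (ln S₂ − ln S₁)/(ln A₂ − ln A₁).
z = ln(23/14) / ln(8.26/1.88) = ln(1.643) / ln(4.394) = 0.4964 / 1.4802 = 0.3354

0.335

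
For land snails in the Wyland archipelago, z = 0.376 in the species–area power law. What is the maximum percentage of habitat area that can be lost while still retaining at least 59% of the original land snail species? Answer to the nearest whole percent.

Need (A_new/A_old)^0.376 = 0.59, so A_new/A_old = 0.59^(1/0.376) = 0.59^2.66
ln(A_new/A_old) = ln 0.59 / 0.376 = -0.5276 / 0.376 = -1.4033
A_new/A_old = e^-1.4033 ≈ 0.2458
Fraction that can be lost = 1 − 0.2458 = 0.7542

75%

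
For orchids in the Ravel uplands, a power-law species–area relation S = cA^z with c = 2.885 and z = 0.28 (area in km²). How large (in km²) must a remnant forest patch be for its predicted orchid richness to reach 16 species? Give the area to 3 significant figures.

454 km²

16 = 2.885 × A^0.28  ⇒  A^0.28 = 16/2.885 = 5.546
ln A = ln(5.546) / 0.28 = 1.7131 / 0.28 = 6.1181
A = e^6.1181 ≈ 454 km²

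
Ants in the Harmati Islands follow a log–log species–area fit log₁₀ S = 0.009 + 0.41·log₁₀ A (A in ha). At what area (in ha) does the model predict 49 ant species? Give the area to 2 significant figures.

49 = 1.021 × A^0.41  ⇒  A^0.41 = 49/1.021 = 48
ln A = ln(48) / 0.41 = 3.8711 / 0.41 = 9.4417
A = e^9.4417 ≈ 12603 ha

13000 ha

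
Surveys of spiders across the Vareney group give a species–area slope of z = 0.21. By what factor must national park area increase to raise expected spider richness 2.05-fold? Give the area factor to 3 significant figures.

(A₂/A₁)^0.21 = 2.05, so A₂/A₁ = 2.05^(1/0.21) = 2.05^4.762
ln(A₂/A₁) = ln 2.05 / 0.21 = 0.7178 / 0.21 = 3.4183
A₂/A₁ = e^3.4183 ≈ 30.52

30.5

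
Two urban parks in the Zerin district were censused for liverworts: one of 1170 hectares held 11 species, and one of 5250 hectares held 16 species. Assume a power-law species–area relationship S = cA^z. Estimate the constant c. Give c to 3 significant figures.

z = ln(S₂/S₁) / ln(A₂/A₁) = ln(16/11) / ln(5250/1170) = 0.3747 / 1.5012 = 0.2496
c = S₁ / A₁^z = 11 / 1170^0.2496 = 11 / 5.832 = 1.886

1.89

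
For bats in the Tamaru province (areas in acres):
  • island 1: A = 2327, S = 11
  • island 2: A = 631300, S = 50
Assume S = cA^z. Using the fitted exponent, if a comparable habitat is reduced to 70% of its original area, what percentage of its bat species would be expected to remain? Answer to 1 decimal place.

z = ln(50/11) / ln(631300/2327) = 1.5141 / 5.6032 = 0.2702
S_new/S_old = (A_new/A_old)^z = 0.7^0.2702 = exp(0.2702 × -0.3567) = 0.9081

90.8%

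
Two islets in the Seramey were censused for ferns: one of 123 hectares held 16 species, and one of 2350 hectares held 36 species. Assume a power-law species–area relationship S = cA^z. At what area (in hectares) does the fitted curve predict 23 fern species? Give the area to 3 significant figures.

z = ln(36/16) / ln(2350/123) = 0.8109 / 2.9500 = 0.2749
c = 16 / 123^0.2749 = 16 / 3.754 = 4.262
A = (23/4.262)^(1/0.2749) ⇒ ln A = ln(5.396)/0.2749 = 6.1324
A = e^6.1324 ≈ 460.5 hectares

461 hectares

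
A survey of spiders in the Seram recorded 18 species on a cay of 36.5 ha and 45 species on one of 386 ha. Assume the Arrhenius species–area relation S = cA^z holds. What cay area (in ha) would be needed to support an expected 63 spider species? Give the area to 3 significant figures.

918 ha

z = ln(45/18) / ln(386/36.5) = 0.9163 / 2.3585 = 0.3885
c = 18 / 36.5^0.3885 = 18 / 4.045 = 4.45
A = (63/4.45)^(1/0.3885) ⇒ ln A = ln(14.16)/0.3885 = 6.8219
A = e^6.8219 ≈ 917.7 ha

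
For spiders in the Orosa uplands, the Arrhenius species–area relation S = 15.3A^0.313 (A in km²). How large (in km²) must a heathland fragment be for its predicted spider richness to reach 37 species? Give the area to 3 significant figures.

16.8 km²

37 = 15.3 × A^0.313  ⇒  A^0.313 = 37/15.3 = 2.418
ln A = ln(2.418) / 0.313 = 0.8831 / 0.313 = 2.8213
A = e^2.8213 ≈ 16.8 km²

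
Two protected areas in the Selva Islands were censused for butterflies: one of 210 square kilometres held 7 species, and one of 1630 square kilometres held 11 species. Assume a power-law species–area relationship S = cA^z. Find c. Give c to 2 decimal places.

z = ln(S₂/S₁) / ln(A₂/A₁) = ln(11/7) / ln(1630/210) = 0.4520 / 2.0492 = 0.2206
c = S₁ / A₁^z = 7 / 210^0.2206 = 7 / 3.252 = 2.152

2.15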